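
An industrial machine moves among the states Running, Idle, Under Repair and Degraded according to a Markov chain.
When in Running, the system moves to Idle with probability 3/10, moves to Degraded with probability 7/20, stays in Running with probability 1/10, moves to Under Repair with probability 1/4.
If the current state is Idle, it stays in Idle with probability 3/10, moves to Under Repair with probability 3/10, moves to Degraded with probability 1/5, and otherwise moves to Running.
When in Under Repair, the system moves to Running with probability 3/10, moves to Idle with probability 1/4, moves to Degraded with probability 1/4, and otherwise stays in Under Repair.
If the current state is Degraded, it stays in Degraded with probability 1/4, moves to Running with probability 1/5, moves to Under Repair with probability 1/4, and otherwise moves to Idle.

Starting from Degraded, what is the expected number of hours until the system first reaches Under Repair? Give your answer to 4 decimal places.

Let t(s) be the expected number of hours to first reach Under Repair from state s, with t(Under Repair) = 0. Conditioning on the first hour:
t(Running) = 1 + 0.1·t(Running) + 0.3·t(Idle) + 0.35·t(Degraded)
t(Idle) = 1 + 0.2·t(Running) + 0.3·t(Idle) + 0.2·t(Degraded)
t(Degraded) = 1 + 0.2·t(Running) + 0.3·t(Idle) + 0.25·t(Degraded)
Solving: t(Running) = 3.7736, t(Idle) = 3.5849, t(Degraded) = 3.7736.
Expected hours from Degraded to Under Repair: 3.7736.

3.7736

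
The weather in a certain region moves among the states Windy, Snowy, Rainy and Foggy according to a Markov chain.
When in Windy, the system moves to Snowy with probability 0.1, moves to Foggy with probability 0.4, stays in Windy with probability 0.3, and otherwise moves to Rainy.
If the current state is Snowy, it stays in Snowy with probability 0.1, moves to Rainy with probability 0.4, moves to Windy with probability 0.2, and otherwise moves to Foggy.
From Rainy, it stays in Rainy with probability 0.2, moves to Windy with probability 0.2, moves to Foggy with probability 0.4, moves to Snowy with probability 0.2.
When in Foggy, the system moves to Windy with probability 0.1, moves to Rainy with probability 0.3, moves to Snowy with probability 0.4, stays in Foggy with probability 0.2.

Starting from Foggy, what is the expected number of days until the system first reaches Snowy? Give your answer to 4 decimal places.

Let t(s) be the expected number of days to first reach Snowy from state s, with t(Snowy) = 0. Conditioning on the first day:
t(Windy) = 1 + 0.3·t(Windy) + 0.2·t(Rainy) + 0.4·t(Foggy)
t(Rainy) = 1 + 0.2·t(Windy) + 0.2·t(Rainy) + 0.4·t(Foggy)
t(Foggy) = 1 + 0.1·t(Windy) + 0.3·t(Rainy) + 0.2·t(Foggy)
Solving: t(Windy) = 4.4776, t(Rainy) = 4.0299, t(Foggy) = 3.3209.
Expected days from Foggy to Snowy: 3.3209.

3.3209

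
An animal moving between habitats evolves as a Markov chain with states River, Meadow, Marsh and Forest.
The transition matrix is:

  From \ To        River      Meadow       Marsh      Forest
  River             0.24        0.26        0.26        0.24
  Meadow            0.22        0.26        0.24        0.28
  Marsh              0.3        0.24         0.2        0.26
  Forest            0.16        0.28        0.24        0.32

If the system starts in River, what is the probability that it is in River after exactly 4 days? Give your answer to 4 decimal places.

0.2267

Propagate the distribution vector 4 days from River.
After 0 days: (1.0000, 0.0000, 0.0000, 0.0000)
After 1 day: (0.2400, 0.2600, 0.2600, 0.2400)
After 2 days: (0.2312, 0.2596, 0.2344, 0.2748)
After 3 days: (0.2269, 0.2608, 0.2352, 0.2771)
After 4 days: (0.2267, 0.2608, 0.2351, 0.2773)
P(in River after 4 days) = 0.2267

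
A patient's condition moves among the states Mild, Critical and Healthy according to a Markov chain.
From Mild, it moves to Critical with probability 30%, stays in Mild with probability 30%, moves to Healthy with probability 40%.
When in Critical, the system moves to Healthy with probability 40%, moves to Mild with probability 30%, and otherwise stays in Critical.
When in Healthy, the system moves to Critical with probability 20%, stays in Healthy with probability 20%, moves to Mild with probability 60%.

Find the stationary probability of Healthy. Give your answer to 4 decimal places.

0.3333

Let the stationary distribution be π with π = πP and π_1 + π_2 + π_3 = 1.
π_1 = 0.3·π_1 + 0.3·π_2 + 0.6·π_3
π_2 = 0.3·π_1 + 0.3·π_2 + 0.2·π_3
Solving with the normalization constraint gives π = (0.4000, 0.2667, 0.3333).
So the stationary probability of Healthy is 0.3333.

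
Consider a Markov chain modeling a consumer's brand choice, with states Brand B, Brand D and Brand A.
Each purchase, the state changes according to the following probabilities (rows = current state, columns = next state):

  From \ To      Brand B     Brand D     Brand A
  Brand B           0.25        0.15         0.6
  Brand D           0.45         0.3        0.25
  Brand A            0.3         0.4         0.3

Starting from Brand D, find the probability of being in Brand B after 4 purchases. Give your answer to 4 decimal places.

Propagate the distribution vector 4 purchases from Brand D.
After 0 purchases: (0.0000, 1.0000, 0.0000)
After 1 purchase: (0.4500, 0.3000, 0.2500)
After 2 purchases: (0.3225, 0.2575, 0.4200)
After 3 purchases: (0.3225, 0.2936, 0.3839)
After 4 purchases: (0.3279, 0.2900, 0.3821)
P(in Brand B after 4 purchases) = 0.3279

0.3279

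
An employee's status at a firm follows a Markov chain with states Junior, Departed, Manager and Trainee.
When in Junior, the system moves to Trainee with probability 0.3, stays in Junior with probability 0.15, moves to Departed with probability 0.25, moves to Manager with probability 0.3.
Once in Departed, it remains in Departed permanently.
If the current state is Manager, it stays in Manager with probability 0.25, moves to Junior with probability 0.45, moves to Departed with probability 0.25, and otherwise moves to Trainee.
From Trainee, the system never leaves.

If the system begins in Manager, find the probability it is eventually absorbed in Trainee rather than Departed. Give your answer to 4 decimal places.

Let h(s) be the probability of absorption at Trainee starting from transient state s. Then h(Trainee) = 1 and h(Departed) = 0. By first-step analysis:
h(Junior) = 0.15·h(Junior) + 0.25·0 + 0.3·h(Manager) + 0.3·1
h(Manager) = 0.45·h(Junior) + 0.25·0 + 0.25·h(Manager) + 0.05·1
Solving: h(Junior) = 0.4776, h(Manager) = 0.3532.
Starting from Manager, the probability is 0.3532.

0.3532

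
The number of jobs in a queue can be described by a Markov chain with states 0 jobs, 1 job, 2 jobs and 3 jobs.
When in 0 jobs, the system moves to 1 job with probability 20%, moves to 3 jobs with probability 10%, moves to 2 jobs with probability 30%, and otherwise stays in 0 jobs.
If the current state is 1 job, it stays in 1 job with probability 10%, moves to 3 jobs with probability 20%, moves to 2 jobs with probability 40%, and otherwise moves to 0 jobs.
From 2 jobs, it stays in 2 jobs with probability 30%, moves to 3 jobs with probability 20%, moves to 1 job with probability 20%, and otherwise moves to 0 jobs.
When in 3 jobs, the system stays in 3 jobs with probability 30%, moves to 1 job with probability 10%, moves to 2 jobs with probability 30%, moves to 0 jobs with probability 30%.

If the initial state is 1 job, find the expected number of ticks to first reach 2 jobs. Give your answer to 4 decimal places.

Let t(s) be the expected number of ticks to first reach 2 jobs from state s, with t(2 jobs) = 0. Conditioning on the first tick:
t(0 jobs) = 1 + 0.4·t(0 jobs) + 0.2·t(1 job) + 0.1·t(3 jobs)
t(1 job) = 1 + 0.3·t(0 jobs) + 0.1·t(1 job) + 0.2·t(3 jobs)
t(3 jobs) = 1 + 0.3·t(0 jobs) + 0.1·t(1 job) + 0.3·t(3 jobs)
Solving: t(0 jobs) = 3.1560, t(1 job) = 2.8723, t(3 jobs) = 3.1915.
Expected ticks from 1 job to 2 jobs: 2.8723.

2.8723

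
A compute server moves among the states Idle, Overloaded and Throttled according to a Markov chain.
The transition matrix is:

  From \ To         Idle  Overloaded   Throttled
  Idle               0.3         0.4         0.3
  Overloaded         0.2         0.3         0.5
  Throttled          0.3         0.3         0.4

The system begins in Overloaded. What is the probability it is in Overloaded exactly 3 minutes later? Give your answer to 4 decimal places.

Propagate the distribution vector 3 minutes from Overloaded.
After 0 minutes: (0.0000, 1.0000, 0.0000)
After 1 minute: (0.2000, 0.3000, 0.5000)
After 2 minutes: (0.2700, 0.3200, 0.4100)
After 3 minutes: (0.2680, 0.3270, 0.4050)
P(in Overloaded after 3 minutes) = 0.3270

0.3270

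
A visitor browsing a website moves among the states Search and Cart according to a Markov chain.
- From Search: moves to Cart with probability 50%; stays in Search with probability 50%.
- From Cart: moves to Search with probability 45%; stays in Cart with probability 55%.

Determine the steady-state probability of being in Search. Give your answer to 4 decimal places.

0.4737

Let the stationary distribution be π with π = πP and π_1 + π_2 = 1.
π_1 = 0.5·π_1 + 0.45·π_2
Solving with the normalization constraint gives π = (0.4737, 0.5263).
So the stationary probability of Search is 0.4737.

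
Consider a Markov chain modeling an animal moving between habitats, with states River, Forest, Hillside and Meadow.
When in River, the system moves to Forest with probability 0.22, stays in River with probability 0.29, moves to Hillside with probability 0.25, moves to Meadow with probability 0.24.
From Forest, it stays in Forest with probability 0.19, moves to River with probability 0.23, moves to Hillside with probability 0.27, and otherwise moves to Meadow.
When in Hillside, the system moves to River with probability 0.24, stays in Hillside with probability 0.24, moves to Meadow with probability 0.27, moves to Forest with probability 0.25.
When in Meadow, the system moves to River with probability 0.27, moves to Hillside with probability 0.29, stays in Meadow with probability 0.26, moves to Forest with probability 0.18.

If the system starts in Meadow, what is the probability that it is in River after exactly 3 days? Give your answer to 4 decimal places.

Propagate the distribution vector 3 days from Meadow.
After 0 days: (0.0000, 0.0000, 0.0000, 1.0000)
After 1 day: (0.2700, 0.1800, 0.2900, 0.2600)
After 2 days: (0.2595, 0.2129, 0.2611, 0.2665)
After 3 days: (0.2588, 0.2108, 0.2623, 0.2681)
P(in River after 3 days) = 0.2588

0.2588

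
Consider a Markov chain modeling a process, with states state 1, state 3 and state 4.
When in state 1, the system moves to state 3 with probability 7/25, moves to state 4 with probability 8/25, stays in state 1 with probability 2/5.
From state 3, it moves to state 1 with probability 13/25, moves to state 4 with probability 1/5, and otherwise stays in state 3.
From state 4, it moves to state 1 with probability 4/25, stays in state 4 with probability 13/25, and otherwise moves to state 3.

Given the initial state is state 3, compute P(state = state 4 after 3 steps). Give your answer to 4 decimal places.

0.3507

Propagate the distribution vector 3 steps from state 3.
After 0 steps: (0.0000, 1.0000, 0.0000)
After 1 step: (0.5200, 0.2800, 0.2000)
After 2 steps: (0.3856, 0.2880, 0.3264)
After 3 steps: (0.3562, 0.2931, 0.3507)
P(in state 4 after 3 steps) = 0.3507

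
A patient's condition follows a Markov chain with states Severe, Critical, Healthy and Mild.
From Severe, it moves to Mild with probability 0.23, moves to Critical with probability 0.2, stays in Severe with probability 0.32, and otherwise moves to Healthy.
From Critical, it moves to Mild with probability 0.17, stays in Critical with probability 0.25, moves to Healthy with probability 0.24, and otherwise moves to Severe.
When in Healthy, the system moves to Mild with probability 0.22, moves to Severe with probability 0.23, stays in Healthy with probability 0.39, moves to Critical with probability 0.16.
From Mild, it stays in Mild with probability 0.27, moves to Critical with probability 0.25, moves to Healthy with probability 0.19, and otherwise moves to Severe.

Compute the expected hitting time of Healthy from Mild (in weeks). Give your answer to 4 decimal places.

4.5375

Let t(s) be the expected number of weeks to first reach Healthy from state s, with t(Healthy) = 0. Conditioning on the first week:
t(Severe) = 1 + 0.32·t(Severe) + 0.2·t(Critical) + 0.23·t(Mild)
t(Critical) = 1 + 0.34·t(Severe) + 0.25·t(Critical) + 0.17·t(Mild)
t(Mild) = 1 + 0.29·t(Severe) + 0.25·t(Critical) + 0.27·t(Mild)
Solving: t(Severe) = 4.2692, t(Critical) = 4.2972, t(Mild) = 4.5375.
Expected weeks from Mild to Healthy: 4.5375.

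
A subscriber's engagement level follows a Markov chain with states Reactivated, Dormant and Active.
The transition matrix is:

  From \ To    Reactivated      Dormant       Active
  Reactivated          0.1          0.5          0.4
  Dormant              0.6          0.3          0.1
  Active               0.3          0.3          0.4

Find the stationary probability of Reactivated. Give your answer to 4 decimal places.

Let the stationary distribution be π with π = πP and π_1 + π_2 + π_3 = 1.
π_1 = 0.1·π_1 + 0.6·π_2 + 0.3·π_3
π_2 = 0.5·π_1 + 0.3·π_2 + 0.3·π_3
Solving with the normalization constraint gives π = (0.3421, 0.3684, 0.2895).
So the stationary probability of Reactivated is 0.3421.

0.3421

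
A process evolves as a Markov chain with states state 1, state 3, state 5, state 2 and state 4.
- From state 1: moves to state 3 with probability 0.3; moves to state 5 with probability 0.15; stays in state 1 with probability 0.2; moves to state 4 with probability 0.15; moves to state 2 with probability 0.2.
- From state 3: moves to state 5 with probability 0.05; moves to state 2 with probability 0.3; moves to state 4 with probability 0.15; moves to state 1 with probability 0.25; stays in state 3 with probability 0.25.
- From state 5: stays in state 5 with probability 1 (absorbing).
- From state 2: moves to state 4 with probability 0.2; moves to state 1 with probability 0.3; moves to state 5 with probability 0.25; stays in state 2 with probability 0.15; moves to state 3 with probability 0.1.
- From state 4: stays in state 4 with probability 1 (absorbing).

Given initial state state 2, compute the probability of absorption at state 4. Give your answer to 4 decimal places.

0.4866

Let h(s) be the probability of absorption at state 4 starting from transient state s. Then h(state 4) = 1 and h(state 5) = 0. By first-step analysis:
h(state 1) = 0.2·h(state 1) + 0.3·h(state 3) + 0.15·0 + 0.2·h(state 2) + 0.15·1
h(state 3) = 0.25·h(state 1) + 0.25·h(state 3) + 0.05·0 + 0.3·h(state 2) + 0.15·1
h(state 2) = 0.3·h(state 1) + 0.1·h(state 3) + 0.25·0 + 0.15·h(state 2) + 0.2·1
Solving: h(state 1) = 0.5224, h(state 3) = 0.5688, h(state 2) = 0.4866.
Starting from state 2, the probability is 0.4866.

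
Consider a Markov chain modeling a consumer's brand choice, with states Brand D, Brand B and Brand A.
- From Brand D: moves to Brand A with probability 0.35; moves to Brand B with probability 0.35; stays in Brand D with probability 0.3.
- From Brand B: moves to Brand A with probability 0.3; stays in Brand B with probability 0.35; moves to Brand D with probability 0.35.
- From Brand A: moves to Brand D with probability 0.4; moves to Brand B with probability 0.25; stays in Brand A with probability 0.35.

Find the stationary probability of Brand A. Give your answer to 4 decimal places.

Let the stationary distribution be π with π = πP and π_1 + π_2 + π_3 = 1.
π_1 = 0.3·π_1 + 0.35·π_2 + 0.4·π_3
π_2 = 0.35·π_1 + 0.35·π_2 + 0.25·π_3
Solving with the normalization constraint gives π = (0.3492, 0.3166, 0.3342).
So the stationary probability of Brand A is 0.3342.

0.3342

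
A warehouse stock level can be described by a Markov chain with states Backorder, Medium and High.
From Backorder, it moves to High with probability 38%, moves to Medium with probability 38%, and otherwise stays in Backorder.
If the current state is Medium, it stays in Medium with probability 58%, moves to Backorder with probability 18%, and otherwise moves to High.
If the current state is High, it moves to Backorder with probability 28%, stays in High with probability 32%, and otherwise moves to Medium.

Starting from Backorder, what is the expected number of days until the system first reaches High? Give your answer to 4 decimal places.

3.1898

Let t(s) be the expected number of days to first reach High from state s, with t(High) = 0. Conditioning on the first day:
t(Backorder) = 1 + 0.24·t(Backorder) + 0.38·t(Medium)
t(Medium) = 1 + 0.18·t(Backorder) + 0.58·t(Medium)
Solving: t(Backorder) = 3.1898, t(Medium) = 3.7480.
Expected days from Backorder to High: 3.1898.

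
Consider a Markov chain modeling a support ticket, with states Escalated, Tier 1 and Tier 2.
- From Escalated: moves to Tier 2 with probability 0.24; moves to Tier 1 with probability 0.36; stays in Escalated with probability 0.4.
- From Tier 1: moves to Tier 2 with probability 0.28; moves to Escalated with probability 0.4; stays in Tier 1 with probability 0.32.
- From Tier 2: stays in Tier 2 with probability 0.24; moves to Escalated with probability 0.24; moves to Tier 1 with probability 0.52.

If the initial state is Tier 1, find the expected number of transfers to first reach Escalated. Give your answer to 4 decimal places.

Let t(s) be the expected number of transfers to first reach Escalated from state s, with t(Escalated) = 0. Conditioning on the first transfer:
t(Tier 1) = 1 + 0.32·t(Tier 1) + 0.28·t(Tier 2)
t(Tier 2) = 1 + 0.52·t(Tier 1) + 0.24·t(Tier 2)
Solving: t(Tier 1) = 2.8017, t(Tier 2) = 3.2328.
Expected transfers from Tier 1 to Escalated: 2.8017.

2.8017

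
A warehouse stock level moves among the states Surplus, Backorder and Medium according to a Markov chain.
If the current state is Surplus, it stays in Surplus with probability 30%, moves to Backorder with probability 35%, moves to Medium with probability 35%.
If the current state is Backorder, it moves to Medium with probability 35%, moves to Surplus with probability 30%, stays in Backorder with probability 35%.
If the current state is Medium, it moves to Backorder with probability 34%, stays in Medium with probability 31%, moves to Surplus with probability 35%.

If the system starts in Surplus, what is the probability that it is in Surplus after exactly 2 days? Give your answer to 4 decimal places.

Sum over the intermediate state after 1 day:
P = P(Surplus→Surplus)·P(Surplus→Surplus) + P(Surplus→Backorder)·P(Backorder→Surplus) + P(Surplus→Medium)·P(Medium→Surplus)
  = 0.3×0.3 + 0.35×0.3 + 0.35×0.35
  = 0.0900 + 0.1050 + 0.1225 = 0.3175

0.3175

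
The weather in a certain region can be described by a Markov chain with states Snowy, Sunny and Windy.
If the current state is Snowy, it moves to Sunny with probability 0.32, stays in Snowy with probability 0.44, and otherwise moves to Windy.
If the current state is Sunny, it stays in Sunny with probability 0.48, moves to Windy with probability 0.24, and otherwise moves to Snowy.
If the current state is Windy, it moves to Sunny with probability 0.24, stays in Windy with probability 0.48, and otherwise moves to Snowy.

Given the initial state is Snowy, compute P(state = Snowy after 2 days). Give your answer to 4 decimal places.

Sum over the intermediate state after 1 day:
P = P(Snowy→Snowy)·P(Snowy→Snowy) + P(Snowy→Sunny)·P(Sunny→Snowy) + P(Snowy→Windy)·P(Windy→Snowy)
  = 0.44×0.44 + 0.32×0.28 + 0.24×0.28
  = 0.1936 + 0.0896 + 0.0672 = 0.3504

0.3504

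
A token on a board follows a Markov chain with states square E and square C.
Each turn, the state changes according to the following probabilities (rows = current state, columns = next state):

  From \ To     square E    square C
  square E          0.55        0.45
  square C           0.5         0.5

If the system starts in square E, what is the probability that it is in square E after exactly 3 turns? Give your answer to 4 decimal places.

0.5264

Propagate the distribution vector 3 turns from square E.
After 0 turns: (1.0000, 0.0000)
After 1 turn: (0.5500, 0.4500)
After 2 turns: (0.5275, 0.4725)
After 3 turns: (0.5264, 0.4736)
P(in square E after 3 turns) = 0.5264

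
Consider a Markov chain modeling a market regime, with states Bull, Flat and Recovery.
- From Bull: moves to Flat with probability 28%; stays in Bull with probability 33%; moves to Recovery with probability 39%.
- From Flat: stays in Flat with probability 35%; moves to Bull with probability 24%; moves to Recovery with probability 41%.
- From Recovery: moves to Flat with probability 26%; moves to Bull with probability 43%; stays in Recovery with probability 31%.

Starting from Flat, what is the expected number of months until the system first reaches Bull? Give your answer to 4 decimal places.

Let t(s) be the expected number of months to first reach Bull from state s, with t(Bull) = 0. Conditioning on the first month:
t(Flat) = 1 + 0.35·t(Flat) + 0.41·t(Recovery)
t(Recovery) = 1 + 0.26·t(Flat) + 0.31·t(Recovery)
Solving: t(Flat) = 3.2173, t(Recovery) = 2.6616.
Expected months from Flat to Bull: 3.2173.

3.2173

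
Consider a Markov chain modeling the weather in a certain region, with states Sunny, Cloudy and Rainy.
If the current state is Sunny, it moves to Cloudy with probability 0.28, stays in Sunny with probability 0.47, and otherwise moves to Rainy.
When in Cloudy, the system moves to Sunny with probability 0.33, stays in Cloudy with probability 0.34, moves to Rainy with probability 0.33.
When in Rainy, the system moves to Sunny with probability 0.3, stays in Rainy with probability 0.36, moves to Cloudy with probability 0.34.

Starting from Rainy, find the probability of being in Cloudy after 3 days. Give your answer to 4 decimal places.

Propagate the distribution vector 3 days from Rainy.
After 0 days: (0.0000, 0.0000, 1.0000)
After 1 day: (0.3000, 0.3400, 0.3600)
After 2 days: (0.3612, 0.3220, 0.3168)
After 3 days: (0.3711, 0.3183, 0.3106)
P(in Cloudy after 3 days) = 0.3183

0.3183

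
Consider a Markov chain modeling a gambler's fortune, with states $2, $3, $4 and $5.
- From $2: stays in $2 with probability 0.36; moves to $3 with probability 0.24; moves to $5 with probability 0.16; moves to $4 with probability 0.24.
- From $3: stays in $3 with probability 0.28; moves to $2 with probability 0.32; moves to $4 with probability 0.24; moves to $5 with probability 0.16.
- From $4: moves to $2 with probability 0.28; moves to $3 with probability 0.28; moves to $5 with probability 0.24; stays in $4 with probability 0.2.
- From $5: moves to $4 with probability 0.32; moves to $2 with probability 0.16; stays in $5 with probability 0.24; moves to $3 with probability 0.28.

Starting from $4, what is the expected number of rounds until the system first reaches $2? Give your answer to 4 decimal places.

Let t(s) be the expected number of rounds to first reach $2 from state s, with t($2) = 0. Conditioning on the first round:
t($3) = 1 + 0.28·t($3) + 0.24·t($4) + 0.16·t($5)
t($4) = 1 + 0.28·t($3) + 0.2·t($4) + 0.24·t($5)
t($5) = 1 + 0.28·t($3) + 0.32·t($4) + 0.24·t($5)
Solving: t($3) = 3.5852, t($4) = 3.7723, t($5) = 4.2250.
Expected rounds from $4 to $2: 3.7723.

3.7723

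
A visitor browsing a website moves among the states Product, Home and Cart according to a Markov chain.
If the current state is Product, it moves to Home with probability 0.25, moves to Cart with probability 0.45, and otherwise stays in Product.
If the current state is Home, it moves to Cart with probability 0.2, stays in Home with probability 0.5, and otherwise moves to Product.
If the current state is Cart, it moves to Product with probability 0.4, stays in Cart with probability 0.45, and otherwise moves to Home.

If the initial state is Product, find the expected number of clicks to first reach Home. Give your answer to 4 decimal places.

Let t(s) be the expected number of clicks to first reach Home from state s, with t(Home) = 0. Conditioning on the first click:
t(Product) = 1 + 0.3·t(Product) + 0.45·t(Cart)
t(Cart) = 1 + 0.4·t(Product) + 0.45·t(Cart)
Solving: t(Product) = 4.8780, t(Cart) = 5.3659.
Expected clicks from Product to Home: 4.8780.

4.8780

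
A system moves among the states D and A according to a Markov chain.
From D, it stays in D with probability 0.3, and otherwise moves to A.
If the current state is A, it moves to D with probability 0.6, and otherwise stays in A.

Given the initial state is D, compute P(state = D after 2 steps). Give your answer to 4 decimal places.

0.5100

Sum over the intermediate state after 1 step:
P = P(D→D)·P(D→D) + P(D→A)·P(A→D)
  = 0.3×0.3 + 0.7×0.6
  = 0.0900 + 0.4200 = 0.5100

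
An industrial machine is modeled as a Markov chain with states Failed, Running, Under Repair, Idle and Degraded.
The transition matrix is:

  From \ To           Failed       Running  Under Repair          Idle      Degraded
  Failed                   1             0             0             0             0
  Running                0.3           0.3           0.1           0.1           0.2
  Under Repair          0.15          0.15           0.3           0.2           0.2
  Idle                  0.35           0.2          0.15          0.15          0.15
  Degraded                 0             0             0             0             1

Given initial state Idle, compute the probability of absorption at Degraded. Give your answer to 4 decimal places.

Let h(s) be the probability of absorption at Degraded starting from transient state s. Then h(Degraded) = 1 and h(Failed) = 0. By first-step analysis:
h(Running) = 0.3·0 + 0.3·h(Running) + 0.1·h(Under Repair) + 0.1·h(Idle) + 0.2·1
h(Under Repair) = 0.15·0 + 0.15·h(Running) + 0.3·h(Under Repair) + 0.2·h(Idle) + 0.2·1
h(Idle) = 0.35·0 + 0.2·h(Running) + 0.15·h(Under Repair) + 0.15·h(Idle) + 0.15·1
Solving: h(Running) = 0.4041, h(Under Repair) = 0.4738, h(Idle) = 0.3552.
Starting from Idle, the probability is 0.3552.

0.3552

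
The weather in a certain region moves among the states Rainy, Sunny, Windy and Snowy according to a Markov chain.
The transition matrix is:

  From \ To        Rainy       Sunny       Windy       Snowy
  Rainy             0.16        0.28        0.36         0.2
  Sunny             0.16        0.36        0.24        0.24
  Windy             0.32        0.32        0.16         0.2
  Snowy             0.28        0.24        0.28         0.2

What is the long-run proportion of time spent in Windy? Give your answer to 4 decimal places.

0.2552

Let the stationary distribution be π with π = πP and π_1 + π_2 + π_3 + π_4 = 1.
π_1 = 0.16·π_1 + 0.16·π_2 + 0.32·π_3 + 0.28·π_4
π_2 = 0.28·π_1 + 0.36·π_2 + 0.32·π_3 + 0.24·π_4
π_3 = 0.36·π_1 + 0.24·π_2 + 0.16·π_3 + 0.28·π_4
Solving with the normalization constraint gives π = (0.2263, 0.3062, 0.2552, 0.2122).
So the stationary probability of Windy is 0.2552.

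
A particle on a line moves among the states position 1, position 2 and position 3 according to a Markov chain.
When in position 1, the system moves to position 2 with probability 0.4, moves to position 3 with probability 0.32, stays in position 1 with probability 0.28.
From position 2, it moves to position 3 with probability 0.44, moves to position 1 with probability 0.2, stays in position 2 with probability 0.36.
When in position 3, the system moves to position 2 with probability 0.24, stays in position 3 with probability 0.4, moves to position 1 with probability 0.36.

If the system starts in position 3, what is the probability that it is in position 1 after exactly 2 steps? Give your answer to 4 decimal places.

Sum over the intermediate state after 1 step:
P = P(position 3→position 1)·P(position 1→position 1) + P(position 3→position 2)·P(position 2→position 1) + P(position 3→position 3)·P(position 3→position 1)
  = 0.36×0.28 + 0.24×0.2 + 0.4×0.36
  = 0.1008 + 0.0480 + 0.1440 = 0.2928

0.2928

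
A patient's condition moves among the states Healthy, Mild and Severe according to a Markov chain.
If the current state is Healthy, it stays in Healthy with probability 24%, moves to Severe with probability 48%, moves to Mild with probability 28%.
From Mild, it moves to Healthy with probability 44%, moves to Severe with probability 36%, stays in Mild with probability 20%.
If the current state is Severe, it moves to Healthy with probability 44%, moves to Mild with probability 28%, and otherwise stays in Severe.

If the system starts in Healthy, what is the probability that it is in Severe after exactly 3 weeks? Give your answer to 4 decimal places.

Propagate the distribution vector 3 weeks from Healthy.
After 0 weeks: (1.0000, 0.0000, 0.0000)
After 1 week: (0.2400, 0.2800, 0.4800)
After 2 weeks: (0.3920, 0.2576, 0.3504)
After 3 weeks: (0.3616, 0.2594, 0.3790)
P(in Severe after 3 weeks) = 0.3790

0.3790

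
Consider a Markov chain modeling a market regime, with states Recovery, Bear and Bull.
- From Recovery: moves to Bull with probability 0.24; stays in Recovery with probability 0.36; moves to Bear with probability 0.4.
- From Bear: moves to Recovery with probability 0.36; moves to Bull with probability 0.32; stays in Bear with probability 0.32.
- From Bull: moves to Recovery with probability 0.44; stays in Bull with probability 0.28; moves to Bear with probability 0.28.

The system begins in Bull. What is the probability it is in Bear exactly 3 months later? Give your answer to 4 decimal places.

Propagate the distribution vector 3 months from Bull.
After 0 months: (0.0000, 0.0000, 1.0000)
After 1 month: (0.4400, 0.2800, 0.2800)
After 2 months: (0.3824, 0.3440, 0.2736)
After 3 months: (0.3819, 0.3396, 0.2785)
P(in Bear after 3 months) = 0.3396

0.3396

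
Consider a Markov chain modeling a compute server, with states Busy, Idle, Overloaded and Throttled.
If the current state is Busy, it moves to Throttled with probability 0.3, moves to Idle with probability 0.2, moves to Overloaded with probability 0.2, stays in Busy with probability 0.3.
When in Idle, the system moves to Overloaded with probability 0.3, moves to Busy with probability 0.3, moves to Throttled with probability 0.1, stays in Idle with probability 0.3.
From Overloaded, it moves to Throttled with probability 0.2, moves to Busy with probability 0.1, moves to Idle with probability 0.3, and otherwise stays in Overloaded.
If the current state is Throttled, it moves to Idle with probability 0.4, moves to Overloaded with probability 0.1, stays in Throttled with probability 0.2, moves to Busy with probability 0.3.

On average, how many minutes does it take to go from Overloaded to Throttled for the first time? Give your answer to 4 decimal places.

Let t(s) be the expected number of minutes to first reach Throttled from state s, with t(Throttled) = 0. Conditioning on the first minute:
t(Busy) = 1 + 0.3·t(Busy) + 0.2·t(Idle) + 0.2·t(Overloaded)
t(Idle) = 1 + 0.3·t(Busy) + 0.3·t(Idle) + 0.3·t(Overloaded)
t(Overloaded) = 1 + 0.1·t(Busy) + 0.3·t(Idle) + 0.4·t(Overloaded)
Solving: t(Busy) = 4.5223, t(Idle) = 5.6051, t(Overloaded) = 5.2229.
Expected minutes from Overloaded to Throttled: 5.2229.

5.2229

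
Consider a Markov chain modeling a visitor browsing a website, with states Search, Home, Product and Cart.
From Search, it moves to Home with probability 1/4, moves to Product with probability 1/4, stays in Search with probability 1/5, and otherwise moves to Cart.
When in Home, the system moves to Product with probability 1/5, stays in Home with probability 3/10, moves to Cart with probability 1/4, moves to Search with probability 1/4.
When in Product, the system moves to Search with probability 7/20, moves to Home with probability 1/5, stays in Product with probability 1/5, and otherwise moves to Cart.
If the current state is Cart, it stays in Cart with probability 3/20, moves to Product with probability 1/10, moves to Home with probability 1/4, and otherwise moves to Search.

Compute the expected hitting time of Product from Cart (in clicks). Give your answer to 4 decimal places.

Let t(s) be the expected number of clicks to first reach Product from state s, with t(Product) = 0. Conditioning on the first click:
t(Search) = 1 + 0.2·t(Search) + 0.25·t(Home) + 0.3·t(Cart)
t(Home) = 1 + 0.25·t(Search) + 0.3·t(Home) + 0.25·t(Cart)
t(Cart) = 1 + 0.5·t(Search) + 0.25·t(Home) + 0.15·t(Cart)
Solving: t(Search) = 5.0143, t(Home) = 5.2438, t(Cart) = 5.6684.
Expected clicks from Cart to Product: 5.6684.

5.6684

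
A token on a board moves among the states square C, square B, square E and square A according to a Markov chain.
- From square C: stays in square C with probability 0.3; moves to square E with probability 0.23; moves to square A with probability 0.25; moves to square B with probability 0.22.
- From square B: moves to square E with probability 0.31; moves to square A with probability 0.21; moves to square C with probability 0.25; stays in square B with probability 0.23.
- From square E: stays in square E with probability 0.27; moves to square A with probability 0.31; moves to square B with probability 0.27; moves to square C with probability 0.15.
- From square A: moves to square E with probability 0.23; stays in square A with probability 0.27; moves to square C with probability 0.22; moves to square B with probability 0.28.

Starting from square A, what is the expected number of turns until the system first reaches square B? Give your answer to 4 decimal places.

Let t(s) be the expected number of turns to first reach square B from state s, with t(square B) = 0. Conditioning on the first turn:
t(square C) = 1 + 0.3·t(square C) + 0.23·t(square E) + 0.25·t(square A)
t(square E) = 1 + 0.15·t(square C) + 0.27·t(square E) + 0.31·t(square A)
t(square A) = 1 + 0.22·t(square C) + 0.23·t(square E) + 0.27·t(square A)
Solving: t(square C) = 4.0296, t(square E) = 3.8043, t(square A) = 3.7829.
Expected turns from square A to square B: 3.7829.

3.7829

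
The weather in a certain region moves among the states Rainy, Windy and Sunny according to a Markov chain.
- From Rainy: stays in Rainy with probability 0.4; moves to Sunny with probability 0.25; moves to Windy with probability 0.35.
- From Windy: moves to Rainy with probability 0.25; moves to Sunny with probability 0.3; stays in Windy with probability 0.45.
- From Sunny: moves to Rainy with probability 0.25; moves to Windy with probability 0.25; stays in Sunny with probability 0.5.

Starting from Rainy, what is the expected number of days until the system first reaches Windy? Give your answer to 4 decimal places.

Let t(s) be the expected number of days to first reach Windy from state s, with t(Windy) = 0. Conditioning on the first day:
t(Rainy) = 1 + 0.4·t(Rainy) + 0.25·t(Sunny)
t(Sunny) = 1 + 0.25·t(Rainy) + 0.5·t(Sunny)
Solving: t(Rainy) = 3.1579, t(Sunny) = 3.5789.
Expected days from Rainy to Windy: 3.1579.

3.1579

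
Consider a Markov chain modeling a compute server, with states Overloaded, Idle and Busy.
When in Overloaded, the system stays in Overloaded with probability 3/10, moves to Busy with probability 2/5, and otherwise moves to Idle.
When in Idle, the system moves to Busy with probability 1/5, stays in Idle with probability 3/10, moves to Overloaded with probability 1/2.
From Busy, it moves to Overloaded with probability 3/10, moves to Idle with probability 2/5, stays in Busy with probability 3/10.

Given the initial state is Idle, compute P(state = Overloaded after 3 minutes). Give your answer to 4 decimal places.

0.3640

Propagate the distribution vector 3 minutes from Idle.
After 0 minutes: (0.0000, 1.0000, 0.0000)
After 1 minute: (0.5000, 0.3000, 0.2000)
After 2 minutes: (0.3600, 0.3200, 0.3200)
After 3 minutes: (0.3640, 0.3320, 0.3040)
P(in Overloaded after 3 minutes) = 0.3640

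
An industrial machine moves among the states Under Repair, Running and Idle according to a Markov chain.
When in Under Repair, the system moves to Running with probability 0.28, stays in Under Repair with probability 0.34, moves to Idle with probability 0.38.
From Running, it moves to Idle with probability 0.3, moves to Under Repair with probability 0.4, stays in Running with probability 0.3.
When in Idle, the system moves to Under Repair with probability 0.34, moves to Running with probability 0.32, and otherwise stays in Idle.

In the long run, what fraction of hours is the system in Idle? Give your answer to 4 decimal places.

Let the stationary distribution be π with π = πP and π_1 + π_2 + π_3 = 1.
π_1 = 0.34·π_1 + 0.4·π_2 + 0.34·π_3
π_2 = 0.28·π_1 + 0.3·π_2 + 0.32·π_3
Solving with the normalization constraint gives π = (0.3580, 0.2997, 0.3423).
So the stationary probability of Idle is 0.3423.

0.3423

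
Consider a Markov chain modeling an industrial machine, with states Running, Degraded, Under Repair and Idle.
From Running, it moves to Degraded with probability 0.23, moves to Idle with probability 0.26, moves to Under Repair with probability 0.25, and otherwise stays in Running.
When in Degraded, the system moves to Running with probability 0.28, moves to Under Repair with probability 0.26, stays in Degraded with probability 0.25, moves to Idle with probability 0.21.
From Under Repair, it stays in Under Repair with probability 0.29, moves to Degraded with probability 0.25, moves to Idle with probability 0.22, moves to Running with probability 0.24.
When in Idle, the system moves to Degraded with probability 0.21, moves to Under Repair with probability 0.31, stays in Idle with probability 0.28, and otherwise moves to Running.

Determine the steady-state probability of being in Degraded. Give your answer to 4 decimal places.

Let the stationary distribution be π with π = πP and π_1 + π_2 + π_3 + π_4 = 1.
π_1 = 0.26·π_1 + 0.28·π_2 + 0.24·π_3 + 0.2·π_4
π_2 = 0.23·π_1 + 0.25·π_2 + 0.25·π_3 + 0.21·π_4
π_3 = 0.25·π_1 + 0.26·π_2 + 0.29·π_3 + 0.31·π_4
Solving with the normalization constraint gives π = (0.2446, 0.2354, 0.2780, 0.2419).
So the stationary probability of Degraded is 0.2354.

0.2354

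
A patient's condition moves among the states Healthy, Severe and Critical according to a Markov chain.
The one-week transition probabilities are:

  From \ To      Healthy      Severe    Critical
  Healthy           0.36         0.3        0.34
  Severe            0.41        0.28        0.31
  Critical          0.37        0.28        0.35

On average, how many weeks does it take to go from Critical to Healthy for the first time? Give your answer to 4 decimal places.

Let t(s) be the expected number of weeks to first reach Healthy from state s, with t(Healthy) = 0. Conditioning on the first week:
t(Severe) = 1 + 0.28·t(Severe) + 0.31·t(Critical)
t(Critical) = 1 + 0.28·t(Severe) + 0.35·t(Critical)
Solving: t(Severe) = 2.5184, t(Critical) = 2.6233.
Expected weeks from Critical to Healthy: 2.6233.

2.6233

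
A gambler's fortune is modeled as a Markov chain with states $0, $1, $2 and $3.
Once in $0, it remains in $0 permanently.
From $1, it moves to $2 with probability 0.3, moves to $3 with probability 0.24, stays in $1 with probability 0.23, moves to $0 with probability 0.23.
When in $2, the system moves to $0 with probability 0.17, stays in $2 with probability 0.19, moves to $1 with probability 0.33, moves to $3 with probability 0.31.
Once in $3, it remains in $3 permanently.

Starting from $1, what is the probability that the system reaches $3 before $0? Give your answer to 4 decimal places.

Let h(s) be the probability of absorption at $3 starting from transient state s. Then h($3) = 1 and h($0) = 0. By first-step analysis:
h($1) = 0.23·0 + 0.23·h($1) + 0.3·h($2) + 0.24·1
h($2) = 0.17·0 + 0.33·h($1) + 0.19·h($2) + 0.31·1
Solving: h($1) = 0.5477, h($2) = 0.6059.
Starting from $1, the probability is 0.5477.

0.5477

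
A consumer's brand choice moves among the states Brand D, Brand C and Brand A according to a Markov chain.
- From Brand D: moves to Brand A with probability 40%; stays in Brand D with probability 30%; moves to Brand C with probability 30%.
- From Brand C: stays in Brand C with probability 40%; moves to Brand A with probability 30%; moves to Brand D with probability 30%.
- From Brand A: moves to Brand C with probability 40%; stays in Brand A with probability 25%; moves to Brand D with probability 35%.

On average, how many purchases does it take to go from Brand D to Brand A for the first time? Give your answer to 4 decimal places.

Let t(s) be the expected number of purchases to first reach Brand A from state s, with t(Brand A) = 0. Conditioning on the first purchase:
t(Brand D) = 1 + 0.3·t(Brand D) + 0.3·t(Brand C)
t(Brand C) = 1 + 0.3·t(Brand D) + 0.4·t(Brand C)
Solving: t(Brand D) = 2.7273, t(Brand C) = 3.0303.
Expected purchases from Brand D to Brand A: 2.7273.

2.7273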